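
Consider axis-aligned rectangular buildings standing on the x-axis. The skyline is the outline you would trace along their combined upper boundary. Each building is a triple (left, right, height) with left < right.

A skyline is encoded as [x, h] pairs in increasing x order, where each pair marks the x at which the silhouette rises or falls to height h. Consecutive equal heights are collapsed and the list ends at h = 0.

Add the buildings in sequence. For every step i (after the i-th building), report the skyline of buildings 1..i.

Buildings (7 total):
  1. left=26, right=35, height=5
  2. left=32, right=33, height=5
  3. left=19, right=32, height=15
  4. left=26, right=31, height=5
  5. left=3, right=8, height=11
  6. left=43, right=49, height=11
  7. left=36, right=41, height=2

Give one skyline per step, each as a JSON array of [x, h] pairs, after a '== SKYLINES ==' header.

== SKYLINES ==
[[26,5],[35,0]]
[[26,5],[35,0]]
[[19,15],[32,5],[35,0]]
[[19,15],[32,5],[35,0]]
[[3,11],[8,0],[19,15],[32,5],[35,0]]
[[3,11],[8,0],[19,15],[32,5],[35,0],[43,11],[49,0]]
[[3,11],[8,0],[19,15],[32,5],[35,0],[36,2],[41,0],[43,11],[49,0]]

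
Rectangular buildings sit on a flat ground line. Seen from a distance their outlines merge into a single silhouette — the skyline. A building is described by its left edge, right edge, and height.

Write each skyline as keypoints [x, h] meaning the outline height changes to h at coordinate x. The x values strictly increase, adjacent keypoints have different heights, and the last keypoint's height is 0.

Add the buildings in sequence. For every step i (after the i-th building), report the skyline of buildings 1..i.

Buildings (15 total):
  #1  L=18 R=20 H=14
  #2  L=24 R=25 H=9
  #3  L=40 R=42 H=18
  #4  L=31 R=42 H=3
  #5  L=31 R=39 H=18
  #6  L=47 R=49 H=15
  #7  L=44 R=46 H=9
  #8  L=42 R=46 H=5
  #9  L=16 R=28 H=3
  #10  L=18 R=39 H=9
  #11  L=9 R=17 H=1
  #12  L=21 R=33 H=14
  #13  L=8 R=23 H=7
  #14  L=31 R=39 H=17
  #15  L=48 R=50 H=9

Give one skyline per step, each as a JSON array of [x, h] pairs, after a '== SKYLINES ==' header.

== SKYLINES ==
[[18,14],[20,0]]
[[18,14],[20,0],[24,9],[25,0]]
[[18,14],[20,0],[24,9],[25,0],[40,18],[42,0]]
[[18,14],[20,0],[24,9],[25,0],[31,3],[40,18],[42,0]]
[[18,14],[20,0],[24,9],[25,0],[31,18],[39,3],[40,18],[42,0]]
[[18,14],[20,0],[24,9],[25,0],[31,18],[39,3],[40,18],[42,0],[47,15],[49,0]]
[[18,14],[20,0],[24,9],[25,0],[31,18],[39,3],[40,18],[42,0],[44,9],[46,0],[47,15],[49,0]]
[[18,14],[20,0],[24,9],[25,0],[31,18],[39,3],[40,18],[42,5],[44,9],[46,0],[47,15],[49,0]]
[[16,3],[18,14],[20,3],[24,9],[25,3],[28,0],[31,18],[39,3],[40,18],[42,5],[44,9],[46,0],[47,15],[49,0]]
[[16,3],[18,14],[20,9],[31,18],[39,3],[40,18],[42,5],[44,9],[46,0],[47,15],[49,0]]
[[9,1],[16,3],[18,14],[20,9],[31,18],[39,3],[40,18],[42,5],[44,9],[46,0],[47,15],[49,0]]
[[9,1],[16,3],[18,14],[20,9],[21,14],[31,18],[39,3],[40,18],[42,5],[44,9],[46,0],[47,15],[49,0]]
[[8,7],[18,14],[20,9],[21,14],[31,18],[39,3],[40,18],[42,5],[44,9],[46,0],[47,15],[49,0]]
[[8,7],[18,14],[20,9],[21,14],[31,18],[39,3],[40,18],[42,5],[44,9],[46,0],[47,15],[49,0]]
[[8,7],[18,14],[20,9],[21,14],[31,18],[39,3],[40,18],[42,5],[44,9],[46,0],[47,15],[49,9],[50,0]]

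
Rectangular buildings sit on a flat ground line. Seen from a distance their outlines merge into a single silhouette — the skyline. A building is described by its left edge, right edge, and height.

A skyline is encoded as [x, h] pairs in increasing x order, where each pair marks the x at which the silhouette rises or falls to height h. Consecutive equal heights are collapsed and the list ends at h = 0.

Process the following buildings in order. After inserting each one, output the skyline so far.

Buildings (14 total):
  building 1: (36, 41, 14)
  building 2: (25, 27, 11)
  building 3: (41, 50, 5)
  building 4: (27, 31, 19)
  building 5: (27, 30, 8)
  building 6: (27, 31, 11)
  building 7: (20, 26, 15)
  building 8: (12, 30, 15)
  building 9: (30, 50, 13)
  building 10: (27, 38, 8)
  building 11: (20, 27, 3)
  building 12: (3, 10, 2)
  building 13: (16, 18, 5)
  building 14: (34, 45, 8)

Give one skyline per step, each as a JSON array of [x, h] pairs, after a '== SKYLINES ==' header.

== SKYLINES ==
[[36,14],[41,0]]
[[25,11],[27,0],[36,14],[41,0]]
[[25,11],[27,0],[36,14],[41,5],[50,0]]
[[25,11],[27,19],[31,0],[36,14],[41,5],[50,0]]
[[25,11],[27,19],[31,0],[36,14],[41,5],[50,0]]
[[25,11],[27,19],[31,0],[36,14],[41,5],[50,0]]
[[20,15],[26,11],[27,19],[31,0],[36,14],[41,5],[50,0]]
[[12,15],[27,19],[31,0],[36,14],[41,5],[50,0]]
[[12,15],[27,19],[31,13],[36,14],[41,13],[50,0]]
[[12,15],[27,19],[31,13],[36,14],[41,13],[50,0]]
[[12,15],[27,19],[31,13],[36,14],[41,13],[50,0]]
[[3,2],[10,0],[12,15],[27,19],[31,13],[36,14],[41,13],[50,0]]
[[3,2],[10,0],[12,15],[27,19],[31,13],[36,14],[41,13],[50,0]]
[[3,2],[10,0],[12,15],[27,19],[31,13],[36,14],[41,13],[50,0]]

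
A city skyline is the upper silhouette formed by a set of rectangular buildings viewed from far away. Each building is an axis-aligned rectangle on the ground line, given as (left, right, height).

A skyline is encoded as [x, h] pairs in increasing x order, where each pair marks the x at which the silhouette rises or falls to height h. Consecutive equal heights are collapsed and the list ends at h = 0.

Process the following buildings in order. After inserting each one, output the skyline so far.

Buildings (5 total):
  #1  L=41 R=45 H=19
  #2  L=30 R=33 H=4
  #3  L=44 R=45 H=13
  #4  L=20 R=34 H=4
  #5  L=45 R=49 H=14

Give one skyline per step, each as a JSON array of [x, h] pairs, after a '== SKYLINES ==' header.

== SKYLINES ==
[[41,19],[45,0]]
[[30,4],[33,0],[41,19],[45,0]]
[[30,4],[33,0],[41,19],[45,0]]
[[20,4],[34,0],[41,19],[45,0]]
[[20,4],[34,0],[41,19],[45,14],[49,0]]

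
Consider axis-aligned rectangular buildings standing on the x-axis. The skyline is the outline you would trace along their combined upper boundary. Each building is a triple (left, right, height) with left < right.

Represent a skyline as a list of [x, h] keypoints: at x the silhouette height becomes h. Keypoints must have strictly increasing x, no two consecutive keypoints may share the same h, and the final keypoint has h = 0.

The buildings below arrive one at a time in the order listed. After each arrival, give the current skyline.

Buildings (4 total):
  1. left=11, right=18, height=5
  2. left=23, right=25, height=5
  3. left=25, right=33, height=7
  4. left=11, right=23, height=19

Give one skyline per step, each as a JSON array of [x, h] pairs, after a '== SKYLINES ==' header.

== SKYLINES ==
[[11,5],[18,0]]
[[11,5],[18,0],[23,5],[25,0]]
[[11,5],[18,0],[23,5],[25,7],[33,0]]
[[11,19],[23,5],[25,7],[33,0]]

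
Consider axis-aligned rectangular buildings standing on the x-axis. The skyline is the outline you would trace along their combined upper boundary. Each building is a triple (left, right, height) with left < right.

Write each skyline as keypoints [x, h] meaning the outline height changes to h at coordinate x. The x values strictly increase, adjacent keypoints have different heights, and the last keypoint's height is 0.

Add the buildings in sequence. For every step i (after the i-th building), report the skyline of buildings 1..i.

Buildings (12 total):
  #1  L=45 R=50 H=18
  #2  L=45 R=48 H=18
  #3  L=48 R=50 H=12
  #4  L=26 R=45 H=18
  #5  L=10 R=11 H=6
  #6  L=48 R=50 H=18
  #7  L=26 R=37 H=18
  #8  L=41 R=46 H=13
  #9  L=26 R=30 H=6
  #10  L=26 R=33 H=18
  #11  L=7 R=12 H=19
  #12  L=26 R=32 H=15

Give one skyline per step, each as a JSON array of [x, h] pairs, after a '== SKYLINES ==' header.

== SKYLINES ==
[[45,18],[50,0]]
[[45,18],[50,0]]
[[45,18],[50,0]]
[[26,18],[50,0]]
[[10,6],[11,0],[26,18],[50,0]]
[[10,6],[11,0],[26,18],[50,0]]
[[10,6],[11,0],[26,18],[50,0]]
[[10,6],[11,0],[26,18],[50,0]]
[[10,6],[11,0],[26,18],[50,0]]
[[10,6],[11,0],[26,18],[50,0]]
[[7,19],[12,0],[26,18],[50,0]]
[[7,19],[12,0],[26,18],[50,0]]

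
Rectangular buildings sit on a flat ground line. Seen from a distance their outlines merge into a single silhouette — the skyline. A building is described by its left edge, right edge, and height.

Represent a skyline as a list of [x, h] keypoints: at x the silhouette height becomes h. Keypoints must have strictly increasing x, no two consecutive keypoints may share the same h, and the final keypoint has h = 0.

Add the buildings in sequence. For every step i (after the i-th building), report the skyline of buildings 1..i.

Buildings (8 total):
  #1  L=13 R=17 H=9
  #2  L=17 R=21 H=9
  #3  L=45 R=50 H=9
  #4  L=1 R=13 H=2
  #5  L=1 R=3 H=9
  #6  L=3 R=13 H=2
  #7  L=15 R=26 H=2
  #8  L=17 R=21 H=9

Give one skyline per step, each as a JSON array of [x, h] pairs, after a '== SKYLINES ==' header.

== SKYLINES ==
[[13,9],[17,0]]
[[13,9],[21,0]]
[[13,9],[21,0],[45,9],[50,0]]
[[1,2],[13,9],[21,0],[45,9],[50,0]]
[[1,9],[3,2],[13,9],[21,0],[45,9],[50,0]]
[[1,9],[3,2],[13,9],[21,0],[45,9],[50,0]]
[[1,9],[3,2],[13,9],[21,2],[26,0],[45,9],[50,0]]
[[1,9],[3,2],[13,9],[21,2],[26,0],[45,9],[50,0]]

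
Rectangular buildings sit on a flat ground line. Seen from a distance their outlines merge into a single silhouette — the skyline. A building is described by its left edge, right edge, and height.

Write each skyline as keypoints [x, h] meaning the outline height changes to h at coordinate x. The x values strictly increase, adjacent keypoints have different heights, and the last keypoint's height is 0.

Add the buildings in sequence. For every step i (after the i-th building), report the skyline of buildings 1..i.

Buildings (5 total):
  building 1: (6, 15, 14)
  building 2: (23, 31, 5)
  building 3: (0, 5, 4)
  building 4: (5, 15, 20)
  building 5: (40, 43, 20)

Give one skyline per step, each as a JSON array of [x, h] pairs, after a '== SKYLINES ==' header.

== SKYLINES ==
[[6,14],[15,0]]
[[6,14],[15,0],[23,5],[31,0]]
[[0,4],[5,0],[6,14],[15,0],[23,5],[31,0]]
[[0,4],[5,20],[15,0],[23,5],[31,0]]
[[0,4],[5,20],[15,0],[23,5],[31,0],[40,20],[43,0]]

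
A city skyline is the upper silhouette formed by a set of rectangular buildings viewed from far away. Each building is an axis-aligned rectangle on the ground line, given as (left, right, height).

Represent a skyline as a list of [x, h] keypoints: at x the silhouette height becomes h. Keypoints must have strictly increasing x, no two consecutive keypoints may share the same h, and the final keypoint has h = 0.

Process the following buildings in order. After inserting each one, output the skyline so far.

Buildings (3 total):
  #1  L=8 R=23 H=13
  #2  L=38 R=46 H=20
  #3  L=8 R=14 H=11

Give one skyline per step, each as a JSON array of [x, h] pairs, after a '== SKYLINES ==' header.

== SKYLINES ==
[[8,13],[23,0]]
[[8,13],[23,0],[38,20],[46,0]]
[[8,13],[23,0],[38,20],[46,0]]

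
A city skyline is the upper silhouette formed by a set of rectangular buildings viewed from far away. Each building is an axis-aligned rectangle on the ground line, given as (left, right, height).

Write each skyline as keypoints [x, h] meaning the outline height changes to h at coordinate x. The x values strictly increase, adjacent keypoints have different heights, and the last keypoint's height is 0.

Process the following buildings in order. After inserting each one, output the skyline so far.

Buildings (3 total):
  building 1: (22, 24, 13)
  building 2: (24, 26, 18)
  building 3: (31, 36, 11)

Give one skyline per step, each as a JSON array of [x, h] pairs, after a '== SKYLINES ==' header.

== SKYLINES ==
[[22,13],[24,0]]
[[22,13],[24,18],[26,0]]
[[22,13],[24,18],[26,0],[31,11],[36,0]]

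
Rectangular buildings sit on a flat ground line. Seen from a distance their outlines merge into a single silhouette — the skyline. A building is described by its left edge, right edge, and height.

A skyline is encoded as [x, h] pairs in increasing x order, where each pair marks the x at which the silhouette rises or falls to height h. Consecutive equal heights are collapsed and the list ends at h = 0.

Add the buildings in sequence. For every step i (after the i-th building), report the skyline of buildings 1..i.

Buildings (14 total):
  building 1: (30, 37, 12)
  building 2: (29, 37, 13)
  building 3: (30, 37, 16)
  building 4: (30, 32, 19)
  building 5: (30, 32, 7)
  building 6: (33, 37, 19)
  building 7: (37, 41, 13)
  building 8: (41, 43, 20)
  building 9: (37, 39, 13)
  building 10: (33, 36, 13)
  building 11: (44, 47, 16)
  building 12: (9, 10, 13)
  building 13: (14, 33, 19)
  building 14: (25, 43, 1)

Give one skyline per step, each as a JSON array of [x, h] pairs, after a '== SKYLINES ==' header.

== SKYLINES ==
[[30,12],[37,0]]
[[29,13],[37,0]]
[[29,13],[30,16],[37,0]]
[[29,13],[30,19],[32,16],[37,0]]
[[29,13],[30,19],[32,16],[37,0]]
[[29,13],[30,19],[32,16],[33,19],[37,0]]
[[29,13],[30,19],[32,16],[33,19],[37,13],[41,0]]
[[29,13],[30,19],[32,16],[33,19],[37,13],[41,20],[43,0]]
[[29,13],[30,19],[32,16],[33,19],[37,13],[41,20],[43,0]]
[[29,13],[30,19],[32,16],[33,19],[37,13],[41,20],[43,0]]
[[29,13],[30,19],[32,16],[33,19],[37,13],[41,20],[43,0],[44,16],[47,0]]
[[9,13],[10,0],[29,13],[30,19],[32,16],[33,19],[37,13],[41,20],[43,0],[44,16],[47,0]]
[[9,13],[10,0],[14,19],[37,13],[41,20],[43,0],[44,16],[47,0]]
[[9,13],[10,0],[14,19],[37,13],[41,20],[43,0],[44,16],[47,0]]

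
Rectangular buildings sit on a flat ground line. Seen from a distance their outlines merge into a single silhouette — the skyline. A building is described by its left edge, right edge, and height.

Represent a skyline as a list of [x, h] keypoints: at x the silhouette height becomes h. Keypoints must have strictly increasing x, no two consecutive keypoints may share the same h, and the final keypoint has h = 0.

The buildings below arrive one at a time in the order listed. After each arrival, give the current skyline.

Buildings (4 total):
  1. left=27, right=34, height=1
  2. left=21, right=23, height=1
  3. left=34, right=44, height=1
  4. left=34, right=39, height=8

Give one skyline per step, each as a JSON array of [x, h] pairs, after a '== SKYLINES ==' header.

== SKYLINES ==
[[27,1],[34,0]]
[[21,1],[23,0],[27,1],[34,0]]
[[21,1],[23,0],[27,1],[44,0]]
[[21,1],[23,0],[27,1],[34,8],[39,1],[44,0]]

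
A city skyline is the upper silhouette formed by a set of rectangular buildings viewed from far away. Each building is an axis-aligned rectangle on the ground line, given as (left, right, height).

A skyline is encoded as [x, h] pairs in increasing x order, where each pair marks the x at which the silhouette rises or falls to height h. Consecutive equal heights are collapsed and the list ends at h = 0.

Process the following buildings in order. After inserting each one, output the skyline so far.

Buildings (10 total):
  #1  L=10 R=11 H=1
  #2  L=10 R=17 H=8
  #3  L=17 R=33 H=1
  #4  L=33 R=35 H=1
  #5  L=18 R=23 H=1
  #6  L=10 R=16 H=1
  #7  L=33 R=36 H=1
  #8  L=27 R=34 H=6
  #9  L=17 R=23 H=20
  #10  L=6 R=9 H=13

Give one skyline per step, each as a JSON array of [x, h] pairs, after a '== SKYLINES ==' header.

== SKYLINES ==
[[10,1],[11,0]]
[[10,8],[17,0]]
[[10,8],[17,1],[33,0]]
[[10,8],[17,1],[35,0]]
[[10,8],[17,1],[35,0]]
[[10,8],[17,1],[35,0]]
[[10,8],[17,1],[36,0]]
[[10,8],[17,1],[27,6],[34,1],[36,0]]
[[10,8],[17,20],[23,1],[27,6],[34,1],[36,0]]
[[6,13],[9,0],[10,8],[17,20],[23,1],[27,6],[34,1],[36,0]]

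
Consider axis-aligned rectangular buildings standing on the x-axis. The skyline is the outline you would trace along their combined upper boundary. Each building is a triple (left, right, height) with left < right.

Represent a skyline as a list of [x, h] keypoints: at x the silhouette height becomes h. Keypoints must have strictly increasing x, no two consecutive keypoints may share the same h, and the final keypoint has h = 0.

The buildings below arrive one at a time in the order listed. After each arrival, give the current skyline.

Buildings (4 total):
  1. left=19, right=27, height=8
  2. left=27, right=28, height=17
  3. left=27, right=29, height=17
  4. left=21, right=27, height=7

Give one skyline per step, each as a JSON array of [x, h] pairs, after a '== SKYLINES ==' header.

== SKYLINES ==
[[19,8],[27,0]]
[[19,8],[27,17],[28,0]]
[[19,8],[27,17],[29,0]]
[[19,8],[27,17],[29,0]]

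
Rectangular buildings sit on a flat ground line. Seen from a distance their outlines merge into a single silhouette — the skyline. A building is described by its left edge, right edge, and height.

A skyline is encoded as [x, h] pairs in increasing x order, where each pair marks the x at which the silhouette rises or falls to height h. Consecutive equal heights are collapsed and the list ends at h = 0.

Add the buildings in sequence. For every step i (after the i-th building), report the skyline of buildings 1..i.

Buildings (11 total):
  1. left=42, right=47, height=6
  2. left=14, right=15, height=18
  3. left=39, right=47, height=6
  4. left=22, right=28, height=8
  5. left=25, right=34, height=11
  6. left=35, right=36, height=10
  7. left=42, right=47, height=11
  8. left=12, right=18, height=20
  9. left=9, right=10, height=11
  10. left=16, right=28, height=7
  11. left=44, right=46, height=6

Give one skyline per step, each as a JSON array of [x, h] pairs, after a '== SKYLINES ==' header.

== SKYLINES ==
[[42,6],[47,0]]
[[14,18],[15,0],[42,6],[47,0]]
[[14,18],[15,0],[39,6],[47,0]]
[[14,18],[15,0],[22,8],[28,0],[39,6],[47,0]]
[[14,18],[15,0],[22,8],[25,11],[34,0],[39,6],[47,0]]
[[14,18],[15,0],[22,8],[25,11],[34,0],[35,10],[36,0],[39,6],[47,0]]
[[14,18],[15,0],[22,8],[25,11],[34,0],[35,10],[36,0],[39,6],[42,11],[47,0]]
[[12,20],[18,0],[22,8],[25,11],[34,0],[35,10],[36,0],[39,6],[42,11],[47,0]]
[[9,11],[10,0],[12,20],[18,0],[22,8],[25,11],[34,0],[35,10],[36,0],[39,6],[42,11],[47,0]]
[[9,11],[10,0],[12,20],[18,7],[22,8],[25,11],[34,0],[35,10],[36,0],[39,6],[42,11],[47,0]]
[[9,11],[10,0],[12,20],[18,7],[22,8],[25,11],[34,0],[35,10],[36,0],[39,6],[42,11],[47,0]]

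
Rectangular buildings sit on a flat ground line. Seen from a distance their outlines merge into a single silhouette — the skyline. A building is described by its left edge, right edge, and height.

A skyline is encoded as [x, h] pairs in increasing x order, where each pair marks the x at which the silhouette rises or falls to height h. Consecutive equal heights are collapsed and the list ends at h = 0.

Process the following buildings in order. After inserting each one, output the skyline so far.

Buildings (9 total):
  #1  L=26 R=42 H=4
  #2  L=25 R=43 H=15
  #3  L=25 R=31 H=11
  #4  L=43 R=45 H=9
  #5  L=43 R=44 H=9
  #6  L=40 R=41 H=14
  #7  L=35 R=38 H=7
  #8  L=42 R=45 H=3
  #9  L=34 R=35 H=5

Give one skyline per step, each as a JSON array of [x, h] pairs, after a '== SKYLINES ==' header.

== SKYLINES ==
[[26,4],[42,0]]
[[25,15],[43,0]]
[[25,15],[43,0]]
[[25,15],[43,9],[45,0]]
[[25,15],[43,9],[45,0]]
[[25,15],[43,9],[45,0]]
[[25,15],[43,9],[45,0]]
[[25,15],[43,9],[45,0]]
[[25,15],[43,9],[45,0]]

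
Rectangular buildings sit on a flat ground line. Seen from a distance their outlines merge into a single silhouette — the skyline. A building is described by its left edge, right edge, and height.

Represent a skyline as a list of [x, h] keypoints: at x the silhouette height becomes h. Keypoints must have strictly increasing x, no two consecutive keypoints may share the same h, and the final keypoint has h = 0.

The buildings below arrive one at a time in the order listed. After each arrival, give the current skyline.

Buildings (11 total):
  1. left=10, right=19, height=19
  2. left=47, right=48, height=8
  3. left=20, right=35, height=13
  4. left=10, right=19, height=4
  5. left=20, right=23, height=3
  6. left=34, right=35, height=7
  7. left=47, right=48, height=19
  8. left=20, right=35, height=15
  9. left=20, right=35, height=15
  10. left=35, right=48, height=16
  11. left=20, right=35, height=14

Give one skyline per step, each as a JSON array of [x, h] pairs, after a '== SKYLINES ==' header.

== SKYLINES ==
[[10,19],[19,0]]
[[10,19],[19,0],[47,8],[48,0]]
[[10,19],[19,0],[20,13],[35,0],[47,8],[48,0]]
[[10,19],[19,0],[20,13],[35,0],[47,8],[48,0]]
[[10,19],[19,0],[20,13],[35,0],[47,8],[48,0]]
[[10,19],[19,0],[20,13],[35,0],[47,8],[48,0]]
[[10,19],[19,0],[20,13],[35,0],[47,19],[48,0]]
[[10,19],[19,0],[20,15],[35,0],[47,19],[48,0]]
[[10,19],[19,0],[20,15],[35,0],[47,19],[48,0]]
[[10,19],[19,0],[20,15],[35,16],[47,19],[48,0]]
[[10,19],[19,0],[20,15],[35,16],[47,19],[48,0]]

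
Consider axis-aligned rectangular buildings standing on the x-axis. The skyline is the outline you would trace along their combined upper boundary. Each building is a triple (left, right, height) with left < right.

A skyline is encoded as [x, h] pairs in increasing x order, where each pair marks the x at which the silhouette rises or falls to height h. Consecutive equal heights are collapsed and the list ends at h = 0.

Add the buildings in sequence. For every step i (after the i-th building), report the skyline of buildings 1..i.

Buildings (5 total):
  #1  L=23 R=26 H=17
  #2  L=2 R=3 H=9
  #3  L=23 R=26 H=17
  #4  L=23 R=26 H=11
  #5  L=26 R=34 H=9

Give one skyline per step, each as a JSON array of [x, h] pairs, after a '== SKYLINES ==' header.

== SKYLINES ==
[[23,17],[26,0]]
[[2,9],[3,0],[23,17],[26,0]]
[[2,9],[3,0],[23,17],[26,0]]
[[2,9],[3,0],[23,17],[26,0]]
[[2,9],[3,0],[23,17],[26,9],[34,0]]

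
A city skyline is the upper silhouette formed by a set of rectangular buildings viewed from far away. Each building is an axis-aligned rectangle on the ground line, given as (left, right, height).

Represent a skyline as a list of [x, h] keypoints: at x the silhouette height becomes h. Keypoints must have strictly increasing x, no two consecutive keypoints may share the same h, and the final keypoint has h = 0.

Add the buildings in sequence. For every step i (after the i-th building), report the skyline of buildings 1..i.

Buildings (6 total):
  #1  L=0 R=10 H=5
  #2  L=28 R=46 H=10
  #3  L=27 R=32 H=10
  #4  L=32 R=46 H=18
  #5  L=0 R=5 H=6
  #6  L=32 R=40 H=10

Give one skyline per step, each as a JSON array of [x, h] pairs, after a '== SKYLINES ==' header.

== SKYLINES ==
[[0,5],[10,0]]
[[0,5],[10,0],[28,10],[46,0]]
[[0,5],[10,0],[27,10],[46,0]]
[[0,5],[10,0],[27,10],[32,18],[46,0]]
[[0,6],[5,5],[10,0],[27,10],[32,18],[46,0]]
[[0,6],[5,5],[10,0],[27,10],[32,18],[46,0]]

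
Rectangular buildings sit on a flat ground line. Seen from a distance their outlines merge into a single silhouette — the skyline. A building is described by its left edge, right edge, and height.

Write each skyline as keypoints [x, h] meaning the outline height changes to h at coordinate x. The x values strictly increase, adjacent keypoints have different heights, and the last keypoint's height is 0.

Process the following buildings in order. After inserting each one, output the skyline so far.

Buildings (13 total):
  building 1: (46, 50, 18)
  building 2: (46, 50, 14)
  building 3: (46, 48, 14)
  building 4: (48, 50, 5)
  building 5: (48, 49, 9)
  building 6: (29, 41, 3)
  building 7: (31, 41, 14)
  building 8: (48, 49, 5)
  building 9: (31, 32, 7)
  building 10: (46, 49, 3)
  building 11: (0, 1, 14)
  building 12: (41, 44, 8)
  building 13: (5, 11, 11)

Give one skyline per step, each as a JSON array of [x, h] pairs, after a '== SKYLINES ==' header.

== SKYLINES ==
[[46,18],[50,0]]
[[46,18],[50,0]]
[[46,18],[50,0]]
[[46,18],[50,0]]
[[46,18],[50,0]]
[[29,3],[41,0],[46,18],[50,0]]
[[29,3],[31,14],[41,0],[46,18],[50,0]]
[[29,3],[31,14],[41,0],[46,18],[50,0]]
[[29,3],[31,14],[41,0],[46,18],[50,0]]
[[29,3],[31,14],[41,0],[46,18],[50,0]]
[[0,14],[1,0],[29,3],[31,14],[41,0],[46,18],[50,0]]
[[0,14],[1,0],[29,3],[31,14],[41,8],[44,0],[46,18],[50,0]]
[[0,14],[1,0],[5,11],[11,0],[29,3],[31,14],[41,8],[44,0],[46,18],[50,0]]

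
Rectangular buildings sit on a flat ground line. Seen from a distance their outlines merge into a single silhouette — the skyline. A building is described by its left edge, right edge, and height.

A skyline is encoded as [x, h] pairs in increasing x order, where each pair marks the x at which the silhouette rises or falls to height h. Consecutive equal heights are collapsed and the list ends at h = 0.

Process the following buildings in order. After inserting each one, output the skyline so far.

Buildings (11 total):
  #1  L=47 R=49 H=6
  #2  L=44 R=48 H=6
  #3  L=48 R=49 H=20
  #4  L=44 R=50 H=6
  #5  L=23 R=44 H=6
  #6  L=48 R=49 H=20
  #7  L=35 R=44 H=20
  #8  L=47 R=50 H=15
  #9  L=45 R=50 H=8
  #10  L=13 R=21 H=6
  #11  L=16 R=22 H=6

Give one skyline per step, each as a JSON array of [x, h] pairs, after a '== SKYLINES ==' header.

== SKYLINES ==
[[47,6],[49,0]]
[[44,6],[49,0]]
[[44,6],[48,20],[49,0]]
[[44,6],[48,20],[49,6],[50,0]]
[[23,6],[48,20],[49,6],[50,0]]
[[23,6],[48,20],[49,6],[50,0]]
[[23,6],[35,20],[44,6],[48,20],[49,6],[50,0]]
[[23,6],[35,20],[44,6],[47,15],[48,20],[49,15],[50,0]]
[[23,6],[35,20],[44,6],[45,8],[47,15],[48,20],[49,15],[50,0]]
[[13,6],[21,0],[23,6],[35,20],[44,6],[45,8],[47,15],[48,20],[49,15],[50,0]]
[[13,6],[22,0],[23,6],[35,20],[44,6],[45,8],[47,15],[48,20],[49,15],[50,0]]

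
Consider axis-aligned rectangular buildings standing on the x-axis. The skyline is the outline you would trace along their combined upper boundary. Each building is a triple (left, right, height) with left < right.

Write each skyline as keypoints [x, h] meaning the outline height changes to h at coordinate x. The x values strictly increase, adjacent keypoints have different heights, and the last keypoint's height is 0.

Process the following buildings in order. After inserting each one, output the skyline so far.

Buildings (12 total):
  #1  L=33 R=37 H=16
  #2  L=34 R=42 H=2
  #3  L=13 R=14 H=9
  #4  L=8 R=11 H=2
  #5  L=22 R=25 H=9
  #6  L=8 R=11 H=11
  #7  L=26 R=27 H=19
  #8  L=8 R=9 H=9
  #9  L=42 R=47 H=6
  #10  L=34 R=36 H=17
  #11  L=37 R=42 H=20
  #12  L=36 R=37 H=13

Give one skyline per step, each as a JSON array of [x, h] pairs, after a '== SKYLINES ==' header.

== SKYLINES ==
[[33,16],[37,0]]
[[33,16],[37,2],[42,0]]
[[13,9],[14,0],[33,16],[37,2],[42,0]]
[[8,2],[11,0],[13,9],[14,0],[33,16],[37,2],[42,0]]
[[8,2],[11,0],[13,9],[14,0],[22,9],[25,0],[33,16],[37,2],[42,0]]
[[8,11],[11,0],[13,9],[14,0],[22,9],[25,0],[33,16],[37,2],[42,0]]
[[8,11],[11,0],[13,9],[14,0],[22,9],[25,0],[26,19],[27,0],[33,16],[37,2],[42,0]]
[[8,11],[11,0],[13,9],[14,0],[22,9],[25,0],[26,19],[27,0],[33,16],[37,2],[42,0]]
[[8,11],[11,0],[13,9],[14,0],[22,9],[25,0],[26,19],[27,0],[33,16],[37,2],[42,6],[47,0]]
[[8,11],[11,0],[13,9],[14,0],[22,9],[25,0],[26,19],[27,0],[33,16],[34,17],[36,16],[37,2],[42,6],[47,0]]
[[8,11],[11,0],[13,9],[14,0],[22,9],[25,0],[26,19],[27,0],[33,16],[34,17],[36,16],[37,20],[42,6],[47,0]]
[[8,11],[11,0],[13,9],[14,0],[22,9],[25,0],[26,19],[27,0],[33,16],[34,17],[36,16],[37,20],[42,6],[47,0]]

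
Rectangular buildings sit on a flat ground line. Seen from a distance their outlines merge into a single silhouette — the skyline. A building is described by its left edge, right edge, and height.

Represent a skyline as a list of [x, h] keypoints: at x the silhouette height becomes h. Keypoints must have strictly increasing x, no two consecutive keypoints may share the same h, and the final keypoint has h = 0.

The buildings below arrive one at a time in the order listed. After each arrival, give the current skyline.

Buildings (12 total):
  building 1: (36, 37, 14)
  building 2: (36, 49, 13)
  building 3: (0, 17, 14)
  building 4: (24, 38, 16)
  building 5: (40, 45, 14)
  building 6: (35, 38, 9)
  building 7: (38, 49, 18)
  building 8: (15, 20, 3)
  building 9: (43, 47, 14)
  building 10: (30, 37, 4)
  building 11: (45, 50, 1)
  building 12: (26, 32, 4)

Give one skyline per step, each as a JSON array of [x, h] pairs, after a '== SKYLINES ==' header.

== SKYLINES ==
[[36,14],[37,0]]
[[36,14],[37,13],[49,0]]
[[0,14],[17,0],[36,14],[37,13],[49,0]]
[[0,14],[17,0],[24,16],[38,13],[49,0]]
[[0,14],[17,0],[24,16],[38,13],[40,14],[45,13],[49,0]]
[[0,14],[17,0],[24,16],[38,13],[40,14],[45,13],[49,0]]
[[0,14],[17,0],[24,16],[38,18],[49,0]]
[[0,14],[17,3],[20,0],[24,16],[38,18],[49,0]]
[[0,14],[17,3],[20,0],[24,16],[38,18],[49,0]]
[[0,14],[17,3],[20,0],[24,16],[38,18],[49,0]]
[[0,14],[17,3],[20,0],[24,16],[38,18],[49,1],[50,0]]
[[0,14],[17,3],[20,0],[24,16],[38,18],[49,1],[50,0]]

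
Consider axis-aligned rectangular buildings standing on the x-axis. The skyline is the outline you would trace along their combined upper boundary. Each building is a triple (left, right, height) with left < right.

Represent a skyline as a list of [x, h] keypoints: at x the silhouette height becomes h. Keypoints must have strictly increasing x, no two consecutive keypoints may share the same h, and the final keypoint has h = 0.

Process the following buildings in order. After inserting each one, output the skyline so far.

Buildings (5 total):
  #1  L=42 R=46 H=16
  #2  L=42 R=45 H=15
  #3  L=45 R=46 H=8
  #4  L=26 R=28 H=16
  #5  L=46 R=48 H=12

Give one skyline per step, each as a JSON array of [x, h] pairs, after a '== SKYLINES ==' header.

== SKYLINES ==
[[42,16],[46,0]]
[[42,16],[46,0]]
[[42,16],[46,0]]
[[26,16],[28,0],[42,16],[46,0]]
[[26,16],[28,0],[42,16],[46,12],[48,0]]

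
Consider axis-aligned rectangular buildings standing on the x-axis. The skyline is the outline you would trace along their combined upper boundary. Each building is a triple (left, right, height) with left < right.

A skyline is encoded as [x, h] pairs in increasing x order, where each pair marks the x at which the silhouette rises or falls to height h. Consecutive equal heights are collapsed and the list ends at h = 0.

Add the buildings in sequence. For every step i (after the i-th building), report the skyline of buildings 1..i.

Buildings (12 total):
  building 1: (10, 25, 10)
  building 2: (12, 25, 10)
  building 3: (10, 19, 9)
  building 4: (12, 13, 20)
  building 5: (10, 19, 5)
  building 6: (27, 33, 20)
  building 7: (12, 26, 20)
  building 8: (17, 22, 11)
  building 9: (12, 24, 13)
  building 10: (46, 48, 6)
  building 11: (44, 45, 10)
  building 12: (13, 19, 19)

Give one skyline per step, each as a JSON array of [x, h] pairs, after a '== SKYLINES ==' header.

== SKYLINES ==
[[10,10],[25,0]]
[[10,10],[25,0]]
[[10,10],[25,0]]
[[10,10],[12,20],[13,10],[25,0]]
[[10,10],[12,20],[13,10],[25,0]]
[[10,10],[12,20],[13,10],[25,0],[27,20],[33,0]]
[[10,10],[12,20],[26,0],[27,20],[33,0]]
[[10,10],[12,20],[26,0],[27,20],[33,0]]
[[10,10],[12,20],[26,0],[27,20],[33,0]]
[[10,10],[12,20],[26,0],[27,20],[33,0],[46,6],[48,0]]
[[10,10],[12,20],[26,0],[27,20],[33,0],[44,10],[45,0],[46,6],[48,0]]
[[10,10],[12,20],[26,0],[27,20],[33,0],[44,10],[45,0],[46,6],[48,0]]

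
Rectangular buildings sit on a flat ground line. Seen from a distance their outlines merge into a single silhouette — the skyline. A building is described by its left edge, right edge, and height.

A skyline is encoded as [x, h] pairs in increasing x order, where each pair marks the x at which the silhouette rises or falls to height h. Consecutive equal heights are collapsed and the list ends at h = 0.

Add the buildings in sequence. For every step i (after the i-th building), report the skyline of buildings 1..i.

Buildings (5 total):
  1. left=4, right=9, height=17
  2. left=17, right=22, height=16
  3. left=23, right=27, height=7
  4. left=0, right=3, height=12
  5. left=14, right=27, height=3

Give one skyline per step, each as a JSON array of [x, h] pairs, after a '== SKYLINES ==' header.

== SKYLINES ==
[[4,17],[9,0]]
[[4,17],[9,0],[17,16],[22,0]]
[[4,17],[9,0],[17,16],[22,0],[23,7],[27,0]]
[[0,12],[3,0],[4,17],[9,0],[17,16],[22,0],[23,7],[27,0]]
[[0,12],[3,0],[4,17],[9,0],[14,3],[17,16],[22,3],[23,7],[27,0]]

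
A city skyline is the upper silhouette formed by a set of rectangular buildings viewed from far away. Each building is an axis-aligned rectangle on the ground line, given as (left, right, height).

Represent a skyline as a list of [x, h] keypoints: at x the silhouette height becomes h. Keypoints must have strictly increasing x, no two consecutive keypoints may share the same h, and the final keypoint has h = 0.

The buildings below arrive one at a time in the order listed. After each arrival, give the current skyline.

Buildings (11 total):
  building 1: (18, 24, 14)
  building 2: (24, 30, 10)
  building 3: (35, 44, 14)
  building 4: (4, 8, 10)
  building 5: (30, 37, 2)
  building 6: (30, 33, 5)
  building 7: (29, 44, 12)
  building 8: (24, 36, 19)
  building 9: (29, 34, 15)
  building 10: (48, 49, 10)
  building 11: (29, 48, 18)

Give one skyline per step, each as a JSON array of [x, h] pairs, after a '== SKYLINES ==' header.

== SKYLINES ==
[[18,14],[24,0]]
[[18,14],[24,10],[30,0]]
[[18,14],[24,10],[30,0],[35,14],[44,0]]
[[4,10],[8,0],[18,14],[24,10],[30,0],[35,14],[44,0]]
[[4,10],[8,0],[18,14],[24,10],[30,2],[35,14],[44,0]]
[[4,10],[8,0],[18,14],[24,10],[30,5],[33,2],[35,14],[44,0]]
[[4,10],[8,0],[18,14],[24,10],[29,12],[35,14],[44,0]]
[[4,10],[8,0],[18,14],[24,19],[36,14],[44,0]]
[[4,10],[8,0],[18,14],[24,19],[36,14],[44,0]]
[[4,10],[8,0],[18,14],[24,19],[36,14],[44,0],[48,10],[49,0]]
[[4,10],[8,0],[18,14],[24,19],[36,18],[48,10],[49,0]]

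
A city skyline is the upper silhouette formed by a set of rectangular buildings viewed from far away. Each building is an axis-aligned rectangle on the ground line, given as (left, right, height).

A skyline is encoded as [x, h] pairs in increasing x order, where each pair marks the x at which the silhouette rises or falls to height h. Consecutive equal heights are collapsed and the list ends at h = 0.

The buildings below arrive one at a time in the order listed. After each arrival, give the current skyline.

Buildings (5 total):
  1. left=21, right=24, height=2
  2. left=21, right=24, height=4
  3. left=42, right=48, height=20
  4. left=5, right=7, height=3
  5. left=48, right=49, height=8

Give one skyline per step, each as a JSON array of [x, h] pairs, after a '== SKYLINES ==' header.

== SKYLINES ==
[[21,2],[24,0]]
[[21,4],[24,0]]
[[21,4],[24,0],[42,20],[48,0]]
[[5,3],[7,0],[21,4],[24,0],[42,20],[48,0]]
[[5,3],[7,0],[21,4],[24,0],[42,20],[48,8],[49,0]]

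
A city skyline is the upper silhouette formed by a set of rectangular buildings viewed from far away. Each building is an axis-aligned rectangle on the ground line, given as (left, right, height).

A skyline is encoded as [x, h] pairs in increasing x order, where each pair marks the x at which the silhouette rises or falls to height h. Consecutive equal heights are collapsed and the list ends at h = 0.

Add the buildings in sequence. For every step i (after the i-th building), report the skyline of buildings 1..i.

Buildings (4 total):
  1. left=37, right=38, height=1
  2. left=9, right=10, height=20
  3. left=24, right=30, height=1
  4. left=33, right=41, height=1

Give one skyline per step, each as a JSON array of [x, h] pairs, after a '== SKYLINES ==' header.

== SKYLINES ==
[[37,1],[38,0]]
[[9,20],[10,0],[37,1],[38,0]]
[[9,20],[10,0],[24,1],[30,0],[37,1],[38,0]]
[[9,20],[10,0],[24,1],[30,0],[33,1],[41,0]]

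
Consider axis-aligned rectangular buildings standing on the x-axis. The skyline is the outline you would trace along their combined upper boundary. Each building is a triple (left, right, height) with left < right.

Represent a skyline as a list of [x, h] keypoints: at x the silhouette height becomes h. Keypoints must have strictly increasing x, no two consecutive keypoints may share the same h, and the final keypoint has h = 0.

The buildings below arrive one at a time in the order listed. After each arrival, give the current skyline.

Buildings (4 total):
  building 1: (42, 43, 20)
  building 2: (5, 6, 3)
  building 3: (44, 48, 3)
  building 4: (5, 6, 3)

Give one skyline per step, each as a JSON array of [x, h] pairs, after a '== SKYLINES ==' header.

== SKYLINES ==
[[42,20],[43,0]]
[[5,3],[6,0],[42,20],[43,0]]
[[5,3],[6,0],[42,20],[43,0],[44,3],[48,0]]
[[5,3],[6,0],[42,20],[43,0],[44,3],[48,0]]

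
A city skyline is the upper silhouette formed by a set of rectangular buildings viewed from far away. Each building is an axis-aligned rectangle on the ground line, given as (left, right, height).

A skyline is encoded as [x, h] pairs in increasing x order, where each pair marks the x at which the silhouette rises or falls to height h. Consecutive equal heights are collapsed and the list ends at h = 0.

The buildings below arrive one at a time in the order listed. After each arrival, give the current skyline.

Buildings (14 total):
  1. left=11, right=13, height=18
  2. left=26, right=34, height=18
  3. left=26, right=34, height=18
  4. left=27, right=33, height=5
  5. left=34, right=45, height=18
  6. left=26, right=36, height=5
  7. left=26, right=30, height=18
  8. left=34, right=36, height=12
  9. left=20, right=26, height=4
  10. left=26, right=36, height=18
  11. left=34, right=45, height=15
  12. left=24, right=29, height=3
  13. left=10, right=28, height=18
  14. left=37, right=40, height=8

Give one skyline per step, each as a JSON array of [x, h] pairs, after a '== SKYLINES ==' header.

== SKYLINES ==
[[11,18],[13,0]]
[[11,18],[13,0],[26,18],[34,0]]
[[11,18],[13,0],[26,18],[34,0]]
[[11,18],[13,0],[26,18],[34,0]]
[[11,18],[13,0],[26,18],[45,0]]
[[11,18],[13,0],[26,18],[45,0]]
[[11,18],[13,0],[26,18],[45,0]]
[[11,18],[13,0],[26,18],[45,0]]
[[11,18],[13,0],[20,4],[26,18],[45,0]]
[[11,18],[13,0],[20,4],[26,18],[45,0]]
[[11,18],[13,0],[20,4],[26,18],[45,0]]
[[11,18],[13,0],[20,4],[26,18],[45,0]]
[[10,18],[45,0]]
[[10,18],[45,0]]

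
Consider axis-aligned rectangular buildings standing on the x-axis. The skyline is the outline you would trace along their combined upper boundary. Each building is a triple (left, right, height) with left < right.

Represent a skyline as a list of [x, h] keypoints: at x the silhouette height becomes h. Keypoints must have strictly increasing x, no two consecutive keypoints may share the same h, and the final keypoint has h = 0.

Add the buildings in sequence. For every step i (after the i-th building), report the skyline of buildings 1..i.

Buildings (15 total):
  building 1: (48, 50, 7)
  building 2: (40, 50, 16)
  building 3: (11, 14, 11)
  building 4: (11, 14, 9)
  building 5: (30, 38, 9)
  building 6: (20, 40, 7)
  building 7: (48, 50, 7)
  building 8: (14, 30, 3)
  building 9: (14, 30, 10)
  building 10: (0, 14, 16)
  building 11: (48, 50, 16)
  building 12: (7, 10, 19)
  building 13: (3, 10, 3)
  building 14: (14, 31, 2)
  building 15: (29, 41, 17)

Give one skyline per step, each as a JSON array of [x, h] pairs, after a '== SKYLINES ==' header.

== SKYLINES ==
[[48,7],[50,0]]
[[40,16],[50,0]]
[[11,11],[14,0],[40,16],[50,0]]
[[11,11],[14,0],[40,16],[50,0]]
[[11,11],[14,0],[30,9],[38,0],[40,16],[50,0]]
[[11,11],[14,0],[20,7],[30,9],[38,7],[40,16],[50,0]]
[[11,11],[14,0],[20,7],[30,9],[38,7],[40,16],[50,0]]
[[11,11],[14,3],[20,7],[30,9],[38,7],[40,16],[50,0]]
[[11,11],[14,10],[30,9],[38,7],[40,16],[50,0]]
[[0,16],[14,10],[30,9],[38,7],[40,16],[50,0]]
[[0,16],[14,10],[30,9],[38,7],[40,16],[50,0]]
[[0,16],[7,19],[10,16],[14,10],[30,9],[38,7],[40,16],[50,0]]
[[0,16],[7,19],[10,16],[14,10],[30,9],[38,7],[40,16],[50,0]]
[[0,16],[7,19],[10,16],[14,10],[30,9],[38,7],[40,16],[50,0]]
[[0,16],[7,19],[10,16],[14,10],[29,17],[41,16],[50,0]]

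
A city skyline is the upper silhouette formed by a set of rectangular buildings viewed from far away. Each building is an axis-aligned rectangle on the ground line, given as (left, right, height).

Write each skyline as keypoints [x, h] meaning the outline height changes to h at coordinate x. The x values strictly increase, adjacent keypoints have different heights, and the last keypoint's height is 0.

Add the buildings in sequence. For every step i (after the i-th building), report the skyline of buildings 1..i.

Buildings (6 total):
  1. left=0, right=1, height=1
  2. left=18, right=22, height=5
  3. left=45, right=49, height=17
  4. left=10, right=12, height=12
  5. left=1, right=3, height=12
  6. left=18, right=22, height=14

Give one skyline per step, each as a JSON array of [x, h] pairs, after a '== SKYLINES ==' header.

== SKYLINES ==
[[0,1],[1,0]]
[[0,1],[1,0],[18,5],[22,0]]
[[0,1],[1,0],[18,5],[22,0],[45,17],[49,0]]
[[0,1],[1,0],[10,12],[12,0],[18,5],[22,0],[45,17],[49,0]]
[[0,1],[1,12],[3,0],[10,12],[12,0],[18,5],[22,0],[45,17],[49,0]]
[[0,1],[1,12],[3,0],[10,12],[12,0],[18,14],[22,0],[45,17],[49,0]]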